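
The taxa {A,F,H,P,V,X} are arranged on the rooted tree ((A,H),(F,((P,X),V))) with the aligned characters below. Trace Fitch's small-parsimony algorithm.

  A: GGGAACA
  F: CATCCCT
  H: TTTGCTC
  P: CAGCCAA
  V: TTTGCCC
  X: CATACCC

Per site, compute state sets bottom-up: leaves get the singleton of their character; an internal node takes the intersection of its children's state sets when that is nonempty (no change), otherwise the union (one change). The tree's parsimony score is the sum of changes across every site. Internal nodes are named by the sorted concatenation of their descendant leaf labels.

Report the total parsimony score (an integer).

18

AH@0: {G} ∪ {T} = {G,T} (union, +1)
PX@0: {C} ∩ {C} = {C} (intersection, +0)
PVX@0: {C} ∪ {T} = {C,T} (union, +1)
FPVX@0: {C} ∩ {C,T} = {C} (intersection, +0)
AFHPVX@0: {G,T} ∪ {C} = {C,G,T} (union, +1)
AH@1: {G} ∪ {T} = {G,T} (union, +1)
PX@1: {A} ∩ {A} = {A} (intersection, +0)
PVX@1: {A} ∪ {T} = {A,T} (union, +1)
FPVX@1: {A} ∩ {A,T} = {A} (intersection, +0)
AFHPVX@1: {G,T} ∪ {A} = {A,G,T} (union, +1)
AH@2: {G} ∪ {T} = {G,T} (union, +1)
PX@2: {G} ∪ {T} = {G,T} (union, +1)
PVX@2: {G,T} ∩ {T} = {T} (intersection, +0)
FPVX@2: {T} ∩ {T} = {T} (intersection, +0)
AFHPVX@2: {G,T} ∩ {T} = {T} (intersection, +0)
AH@3: {A} ∪ {G} = {A,G} (union, +1)
PX@3: {C} ∪ {A} = {A,C} (union, +1)
PVX@3: {A,C} ∪ {G} = {A,C,G} (union, +1)
FPVX@3: {C} ∩ {A,C,G} = {C} (intersection, +0)
AFHPVX@3: {A,G} ∪ {C} = {A,C,G} (union, +1)
AH@4: {A} ∪ {C} = {A,C} (union, +1)
PX@4: {C} ∩ {C} = {C} (intersection, +0)
PVX@4: {C} ∩ {C} = {C} (intersection, +0)
FPVX@4: {C} ∩ {C} = {C} (intersection, +0)
AFHPVX@4: {A,C} ∩ {C} = {C} (intersection, +0)
AH@5: {C} ∪ {T} = {C,T} (union, +1)
PX@5: {A} ∪ {C} = {A,C} (union, +1)
PVX@5: {A,C} ∩ {C} = {C} (intersection, +0)
FPVX@5: {C} ∩ {C} = {C} (intersection, +0)
AFHPVX@5: {C,T} ∩ {C} = {C} (intersection, +0)
AH@6: {A} ∪ {C} = {A,C} (union, +1)
PX@6: {A} ∪ {C} = {A,C} (union, +1)
PVX@6: {A,C} ∩ {C} = {C} (intersection, +0)
FPVX@6: {T} ∪ {C} = {C,T} (union, +1)
AFHPVX@6: {A,C} ∩ {C,T} = {C} (intersection, +0)
per-site changes: [3, 3, 2, 4, 1, 2, 3]; total = 18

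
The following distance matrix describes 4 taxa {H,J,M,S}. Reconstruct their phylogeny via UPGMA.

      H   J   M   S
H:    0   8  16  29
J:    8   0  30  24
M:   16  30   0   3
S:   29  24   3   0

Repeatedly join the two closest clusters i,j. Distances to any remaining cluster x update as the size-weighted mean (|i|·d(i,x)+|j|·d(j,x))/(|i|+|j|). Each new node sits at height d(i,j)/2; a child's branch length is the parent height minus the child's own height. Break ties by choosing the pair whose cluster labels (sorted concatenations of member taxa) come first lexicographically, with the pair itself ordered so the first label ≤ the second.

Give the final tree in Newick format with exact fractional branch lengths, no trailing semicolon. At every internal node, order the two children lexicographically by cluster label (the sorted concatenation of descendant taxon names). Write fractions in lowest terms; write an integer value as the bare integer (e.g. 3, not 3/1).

((H:4,J:4):67/8,(M:3/2,S:3/2):87/8)

iteration 1: select M,S (d=3); attach at lengths (3/2, 3/2); label the merged cluster MS
  updated: d(H,MS)=45/2, d(J,MS)=27
iteration 2: select H,J (d=8); attach at lengths (4, 4); label the merged cluster HJ
  updated: d(HJ,MS)=99/4
iteration 3: select HJ,MS (d=99/4); attach at lengths (67/8, 87/8); label the merged cluster HJMS
final tree: ((H:4,J:4):67/8,(M:3/2,S:3/2):87/8)
total length: 121/4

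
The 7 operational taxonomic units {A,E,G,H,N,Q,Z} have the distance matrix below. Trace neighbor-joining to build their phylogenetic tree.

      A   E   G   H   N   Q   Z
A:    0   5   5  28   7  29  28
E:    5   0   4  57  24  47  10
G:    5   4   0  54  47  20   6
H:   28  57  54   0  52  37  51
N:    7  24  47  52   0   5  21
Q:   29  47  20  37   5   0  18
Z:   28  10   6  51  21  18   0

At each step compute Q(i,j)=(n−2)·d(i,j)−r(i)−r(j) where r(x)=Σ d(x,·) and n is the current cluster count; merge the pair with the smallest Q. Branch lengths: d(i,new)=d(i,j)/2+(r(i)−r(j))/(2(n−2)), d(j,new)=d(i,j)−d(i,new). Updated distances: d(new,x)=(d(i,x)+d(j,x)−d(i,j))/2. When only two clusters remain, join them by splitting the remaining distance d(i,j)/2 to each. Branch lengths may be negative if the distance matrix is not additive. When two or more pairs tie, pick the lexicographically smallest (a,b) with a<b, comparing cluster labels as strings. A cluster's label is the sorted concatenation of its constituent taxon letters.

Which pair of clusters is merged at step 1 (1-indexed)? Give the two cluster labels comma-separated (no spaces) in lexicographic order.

1. join N+Q (d=5, Q=-287) ⇒ NQ; edges |N|=5/2, |Q|=5/2
  updated: d(A,NQ)=31/2, d(E,NQ)=33, d(G,NQ)=31, d(H,NQ)=42, d(NQ,Z)=17
2. join H+NQ (d=42, Q=-405/2) ⇒ HNQ; edges |H|=523/16, |NQ|=149/16
  updated: d(A,HNQ)=3/4, d(E,HNQ)=24, d(G,HNQ)=43/2, d(HNQ,Z)=13
3. join A+HNQ (d=3/4, Q=-383/4) ⇒ AHNQ; edges |A|=-73/24, |HNQ|=91/24
  updated: d(AHNQ,E)=113/8, d(AHNQ,G)=103/8, d(AHNQ,Z)=161/8
4. join AHNQ+E (d=113/8, Q=-47) ⇒ AEHNQ; edges |AHNQ|=189/16, |E|=37/16
  updated: d(AEHNQ,G)=11/8, d(AEHNQ,Z)=8
5. join AEHNQ+G (d=11/8, Q=-123/8) ⇒ AEGHNQ; edges |AEHNQ|=27/16, |G|=-5/16
  updated: d(AEGHNQ,Z)=101/16
6. join AEGHNQ+Z (d=101/16) ⇒ AEGHNQZ; edges |AEGHNQ|=101/32, |Z|=101/32
final tree: ((((A:-73/24,(H:523/16,(N:5/2,Q:5/2):149/16):91/24):189/16,E:37/16):27/16,G:-5/16):101/32,Z:101/32)
total length: 1113/16

N,Q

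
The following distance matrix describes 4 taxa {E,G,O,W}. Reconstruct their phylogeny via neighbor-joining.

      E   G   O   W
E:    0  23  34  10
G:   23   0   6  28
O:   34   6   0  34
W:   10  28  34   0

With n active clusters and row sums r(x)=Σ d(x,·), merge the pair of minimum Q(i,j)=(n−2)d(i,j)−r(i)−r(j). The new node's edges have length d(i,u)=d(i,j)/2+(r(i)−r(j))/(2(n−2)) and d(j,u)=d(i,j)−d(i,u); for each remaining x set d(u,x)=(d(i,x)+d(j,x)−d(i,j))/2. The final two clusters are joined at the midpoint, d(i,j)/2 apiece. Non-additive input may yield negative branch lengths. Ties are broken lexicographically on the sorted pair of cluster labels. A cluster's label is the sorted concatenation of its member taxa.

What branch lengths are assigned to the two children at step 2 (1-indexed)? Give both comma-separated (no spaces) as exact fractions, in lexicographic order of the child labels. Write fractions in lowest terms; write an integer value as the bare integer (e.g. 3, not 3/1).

87/4,-5/4

step 1: merge (E,W) at d=10, Q=-119; branch lengths E→15/4, W→25/4; new cluster EW
  updated: d(EW,G)=41/2, d(EW,O)=29
step 2: merge (EW,G) at d=41/2, Q=-111/2; branch lengths EW→87/4, G→-5/4; new cluster EGW
  updated: d(EGW,O)=29/4
step 3: merge (EGW,O) at d=29/4; branch lengths EGW→29/8, O→29/8; new cluster EGOW
final tree: (((E:15/4,W:25/4):87/4,G:-5/4):29/8,O:29/8)
total length: 151/4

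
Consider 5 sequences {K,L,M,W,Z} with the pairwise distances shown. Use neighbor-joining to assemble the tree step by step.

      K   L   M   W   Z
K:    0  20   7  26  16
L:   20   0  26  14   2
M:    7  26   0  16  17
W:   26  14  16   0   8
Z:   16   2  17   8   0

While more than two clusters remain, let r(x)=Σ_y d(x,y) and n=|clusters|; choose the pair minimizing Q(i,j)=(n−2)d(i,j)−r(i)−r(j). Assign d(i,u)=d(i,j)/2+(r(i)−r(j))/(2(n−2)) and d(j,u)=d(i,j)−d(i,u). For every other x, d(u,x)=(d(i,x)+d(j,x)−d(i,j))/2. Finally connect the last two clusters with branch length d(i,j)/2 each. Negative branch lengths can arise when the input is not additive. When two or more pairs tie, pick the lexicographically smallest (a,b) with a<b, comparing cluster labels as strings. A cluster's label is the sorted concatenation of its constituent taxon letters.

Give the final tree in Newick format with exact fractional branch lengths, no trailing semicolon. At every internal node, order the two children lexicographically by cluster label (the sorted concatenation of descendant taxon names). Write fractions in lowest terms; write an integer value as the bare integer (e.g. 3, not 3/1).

((((K:4,M:3):91/8,W:49/8):31/8,L:33/8):-17/16,Z:-17/16)

iteration 1: select K,M (d=7, Q=-114); attach at lengths (4, 3); label the merged cluster KM
  updated: d(KM,L)=39/2, d(KM,W)=35/2, d(KM,Z)=13
iteration 2: select KM,W (d=35/2, Q=-109/2); attach at lengths (91/8, 49/8); label the merged cluster KMW
  updated: d(KMW,L)=8, d(KMW,Z)=7/4
iteration 3: select KMW,L (d=8, Q=-47/4); attach at lengths (31/8, 33/8); label the merged cluster KLMW
  updated: d(KLMW,Z)=-17/8
iteration 4: select KLMW,Z (d=-17/8); attach at lengths (-17/16, -17/16); label the merged cluster KLMWZ
final tree: ((((K:4,M:3):91/8,W:49/8):31/8,L:33/8):-17/16,Z:-17/16)
total length: 243/8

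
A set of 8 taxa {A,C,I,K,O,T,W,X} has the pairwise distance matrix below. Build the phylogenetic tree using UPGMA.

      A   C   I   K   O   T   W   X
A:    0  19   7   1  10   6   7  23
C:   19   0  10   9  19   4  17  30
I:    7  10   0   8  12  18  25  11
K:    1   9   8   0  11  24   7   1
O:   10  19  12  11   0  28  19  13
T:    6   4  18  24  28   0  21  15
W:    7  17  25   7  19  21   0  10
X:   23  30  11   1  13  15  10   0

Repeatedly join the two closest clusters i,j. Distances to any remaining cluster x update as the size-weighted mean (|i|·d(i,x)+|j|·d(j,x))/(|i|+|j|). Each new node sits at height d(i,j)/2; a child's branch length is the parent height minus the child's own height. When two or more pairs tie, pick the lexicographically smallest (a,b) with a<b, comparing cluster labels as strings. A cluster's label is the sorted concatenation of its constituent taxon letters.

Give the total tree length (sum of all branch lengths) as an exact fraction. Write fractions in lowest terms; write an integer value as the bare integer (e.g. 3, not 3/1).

1. join A+K (d=1) ⇒ AK; edges |A|=1/2, |K|=1/2
  updated: d(AK,C)=14, d(AK,I)=15/2, d(AK,O)=21/2, d(AK,T)=15, d(AK,W)=7, d(AK,X)=12
2. join C+T (d=4) ⇒ CT; edges |C|=2, |T|=2
  updated: d(AK,CT)=29/2, d(CT,I)=14, d(CT,O)=47/2, d(CT,W)=19, d(CT,X)=45/2
3. join AK+W (d=7) ⇒ AKW; edges |AK|=3, |W|=7/2
  updated: d(AKW,CT)=16, d(AKW,I)=40/3, d(AKW,O)=40/3, d(AKW,X)=34/3
4. join I+X (d=11) ⇒ IX; edges |I|=11/2, |X|=11/2
  updated: d(AKW,IX)=37/3, d(CT,IX)=73/4, d(IX,O)=25/2
5. join AKW+IX (d=37/3) ⇒ AIKWX; edges |AKW|=8/3, |IX|=2/3
  updated: d(AIKWX,CT)=169/10, d(AIKWX,O)=13
6. join AIKWX+O (d=13) ⇒ AIKOWX; edges |AIKWX|=1/3, |O|=13/2
  updated: d(AIKOWX,CT)=18
7. join AIKOWX+CT (d=18) ⇒ ACIKOTWX; edges |AIKOWX|=5/2, |CT|=7
final tree: (((((A:1/2,K:1/2):3,W:7/2):8/3,(I:11/2,X:11/2):2/3):1/3,O:13/2):5/2,(C:2,T:2):7)
total length: 253/6

253/6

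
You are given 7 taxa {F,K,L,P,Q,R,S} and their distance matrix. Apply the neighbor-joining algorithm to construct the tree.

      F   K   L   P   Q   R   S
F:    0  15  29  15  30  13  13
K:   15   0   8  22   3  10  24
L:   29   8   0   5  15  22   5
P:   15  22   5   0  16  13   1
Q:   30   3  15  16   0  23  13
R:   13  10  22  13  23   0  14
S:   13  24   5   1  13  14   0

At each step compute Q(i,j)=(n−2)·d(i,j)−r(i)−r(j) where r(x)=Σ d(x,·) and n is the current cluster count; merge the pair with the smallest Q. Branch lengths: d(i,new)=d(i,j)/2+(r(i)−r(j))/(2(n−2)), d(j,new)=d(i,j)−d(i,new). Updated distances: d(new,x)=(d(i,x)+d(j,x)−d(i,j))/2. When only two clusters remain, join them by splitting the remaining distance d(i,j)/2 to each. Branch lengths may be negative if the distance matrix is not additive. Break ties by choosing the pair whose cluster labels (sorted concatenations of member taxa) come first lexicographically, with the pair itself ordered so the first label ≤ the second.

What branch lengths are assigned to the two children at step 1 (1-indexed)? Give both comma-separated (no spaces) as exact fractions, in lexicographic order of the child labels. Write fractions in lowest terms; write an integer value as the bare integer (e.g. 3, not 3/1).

-3/10,33/10

iteration 1: select K,Q (d=3, Q=-167); attach at lengths (-3/10, 33/10); label the merged cluster KQ
  updated: d(F,KQ)=21, d(KQ,L)=10, d(KQ,P)=35/2, d(KQ,R)=15, d(KQ,S)=17
iteration 2: select F,R (d=13, Q=-116); attach at lengths (33/4, 19/4); label the merged cluster FR
  updated: d(FR,KQ)=23/2, d(FR,L)=19, d(FR,P)=15/2, d(FR,S)=7
iteration 3: select FR,KQ (d=23/2, Q=-133/2); attach at lengths (47/12, 91/12); label the merged cluster FKQR
  updated: d(FKQR,L)=35/4, d(FKQR,P)=27/4, d(FKQR,S)=25/4
iteration 4: select FKQR,L (d=35/4, Q=-23); attach at lengths (41/8, 29/8); label the merged cluster FKLQR
  updated: d(FKLQR,P)=3/2, d(FKLQR,S)=5/4
iteration 5: select FKLQR,P (d=3/2, Q=-15/4); attach at lengths (7/8, 5/8); label the merged cluster FKLPQR
  updated: d(FKLPQR,S)=3/8
iteration 6: select FKLPQR,S (d=3/8); attach at lengths (3/16, 3/16); label the merged cluster FKLPQRS
final tree: (((((F:33/4,R:19/4):47/12,(K:-3/10,Q:33/10):91/12):41/8,L:29/8):7/8,P:5/8):3/16,S:3/16)
total length: 305/8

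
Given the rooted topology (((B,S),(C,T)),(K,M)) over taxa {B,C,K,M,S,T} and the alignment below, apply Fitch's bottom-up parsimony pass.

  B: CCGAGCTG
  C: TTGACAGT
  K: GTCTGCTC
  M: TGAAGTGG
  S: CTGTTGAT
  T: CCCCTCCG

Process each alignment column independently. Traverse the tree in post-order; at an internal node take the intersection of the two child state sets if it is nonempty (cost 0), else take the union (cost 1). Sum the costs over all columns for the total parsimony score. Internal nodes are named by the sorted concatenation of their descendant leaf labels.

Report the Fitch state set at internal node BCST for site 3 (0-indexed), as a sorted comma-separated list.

[col 0] BS: children B:{C}, S:{C} ∩→ {C}; cost 0
[col 0] CT: children C:{T}, T:{C} ∪→ {C,T}; cost 1
[col 0] BCST: children BS:{C}, CT:{C,T} ∩→ {C}; cost 0
[col 0] KM: children K:{G}, M:{T} ∪→ {G,T}; cost 1
[col 0] BCKMST: children BCST:{C}, KM:{G,T} ∪→ {C,G,T}; cost 1
[col 1] BS: children B:{C}, S:{T} ∪→ {C,T}; cost 1
[col 1] CT: children C:{T}, T:{C} ∪→ {C,T}; cost 1
[col 1] BCST: children BS:{C,T}, CT:{C,T} ∩→ {C,T}; cost 0
[col 1] KM: children K:{T}, M:{G} ∪→ {G,T}; cost 1
[col 1] BCKMST: children BCST:{C,T}, KM:{G,T} ∩→ {T}; cost 0
[col 2] BS: children B:{G}, S:{G} ∩→ {G}; cost 0
[col 2] CT: children C:{G}, T:{C} ∪→ {C,G}; cost 1
[col 2] BCST: children BS:{G}, CT:{C,G} ∩→ {G}; cost 0
[col 2] KM: children K:{C}, M:{A} ∪→ {A,C}; cost 1
[col 2] BCKMST: children BCST:{G}, KM:{A,C} ∪→ {A,C,G}; cost 1
[col 3] BS: children B:{A}, S:{T} ∪→ {A,T}; cost 1
[col 3] CT: children C:{A}, T:{C} ∪→ {A,C}; cost 1
[col 3] BCST: children BS:{A,T}, CT:{A,C} ∩→ {A}; cost 0
[col 3] KM: children K:{T}, M:{A} ∪→ {A,T}; cost 1
[col 3] BCKMST: children BCST:{A}, KM:{A,T} ∩→ {A}; cost 0
[col 4] BS: children B:{G}, S:{T} ∪→ {G,T}; cost 1
[col 4] CT: children C:{C}, T:{T} ∪→ {C,T}; cost 1
[col 4] BCST: children BS:{G,T}, CT:{C,T} ∩→ {T}; cost 0
[col 4] KM: children K:{G}, M:{G} ∩→ {G}; cost 0
[col 4] BCKMST: children BCST:{T}, KM:{G} ∪→ {G,T}; cost 1
[col 5] BS: children B:{C}, S:{G} ∪→ {C,G}; cost 1
[col 5] CT: children C:{A}, T:{C} ∪→ {A,C}; cost 1
[col 5] BCST: children BS:{C,G}, CT:{A,C} ∩→ {C}; cost 0
[col 5] KM: children K:{C}, M:{T} ∪→ {C,T}; cost 1
[col 5] BCKMST: children BCST:{C}, KM:{C,T} ∩→ {C}; cost 0
[col 6] BS: children B:{T}, S:{A} ∪→ {A,T}; cost 1
[col 6] CT: children C:{G}, T:{C} ∪→ {C,G}; cost 1
[col 6] BCST: children BS:{A,T}, CT:{C,G} ∪→ {A,C,G,T}; cost 1
[col 6] KM: children K:{T}, M:{G} ∪→ {G,T}; cost 1
[col 6] BCKMST: children BCST:{A,C,G,T}, KM:{G,T} ∩→ {G,T}; cost 0
[col 7] BS: children B:{G}, S:{T} ∪→ {G,T}; cost 1
[col 7] CT: children C:{T}, T:{G} ∪→ {G,T}; cost 1
[col 7] BCST: children BS:{G,T}, CT:{G,T} ∩→ {G,T}; cost 0
[col 7] KM: children K:{C}, M:{G} ∪→ {C,G}; cost 1
[col 7] BCKMST: children BCST:{G,T}, KM:{C,G} ∩→ {G}; cost 0
per-site changes: [3, 3, 3, 3, 3, 3, 4, 3]; total = 25

A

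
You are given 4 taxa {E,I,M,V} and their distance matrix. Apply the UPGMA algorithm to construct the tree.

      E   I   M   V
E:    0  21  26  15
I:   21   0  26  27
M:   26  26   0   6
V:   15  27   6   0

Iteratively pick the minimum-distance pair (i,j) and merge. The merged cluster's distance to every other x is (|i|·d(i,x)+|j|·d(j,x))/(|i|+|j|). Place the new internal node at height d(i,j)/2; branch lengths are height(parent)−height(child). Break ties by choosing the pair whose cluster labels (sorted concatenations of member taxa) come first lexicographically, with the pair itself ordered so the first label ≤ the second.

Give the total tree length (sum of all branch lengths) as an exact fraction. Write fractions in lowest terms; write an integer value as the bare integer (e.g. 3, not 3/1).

455/12

1. join M+V (d=6) ⇒ MV; edges |M|=3, |V|=3
  updated: d(E,MV)=41/2, d(I,MV)=53/2
2. join E+MV (d=41/2) ⇒ EMV; edges |E|=41/4, |MV|=29/4
  updated: d(EMV,I)=74/3
3. join EMV+I (d=74/3) ⇒ EIMV; edges |EMV|=25/12, |I|=37/3
final tree: ((E:41/4,(M:3,V:3):29/4):25/12,I:37/3)
total length: 455/12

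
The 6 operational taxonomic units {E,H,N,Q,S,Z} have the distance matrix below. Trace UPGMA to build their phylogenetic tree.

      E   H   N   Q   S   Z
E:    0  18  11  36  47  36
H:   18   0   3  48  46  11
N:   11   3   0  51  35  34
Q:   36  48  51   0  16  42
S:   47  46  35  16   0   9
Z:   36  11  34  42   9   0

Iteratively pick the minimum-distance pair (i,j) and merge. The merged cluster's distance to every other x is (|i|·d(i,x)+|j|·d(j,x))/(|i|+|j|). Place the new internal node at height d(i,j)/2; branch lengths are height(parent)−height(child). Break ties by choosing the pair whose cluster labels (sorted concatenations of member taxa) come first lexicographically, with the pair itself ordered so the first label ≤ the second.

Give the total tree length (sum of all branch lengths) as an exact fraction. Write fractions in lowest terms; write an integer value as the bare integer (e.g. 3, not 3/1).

iteration 1: select H,N (d=3); attach at lengths (3/2, 3/2); label the merged cluster HN
  updated: d(E,HN)=29/2, d(HN,Q)=99/2, d(HN,S)=81/2, d(HN,Z)=45/2
iteration 2: select S,Z (d=9); attach at lengths (9/2, 9/2); label the merged cluster SZ
  updated: d(E,SZ)=83/2, d(HN,SZ)=63/2, d(Q,SZ)=29
iteration 3: select E,HN (d=29/2); attach at lengths (29/4, 23/4); label the merged cluster EHN
  updated: d(EHN,Q)=45, d(EHN,SZ)=209/6
iteration 4: select Q,SZ (d=29); attach at lengths (29/2, 10); label the merged cluster QSZ
  updated: d(EHN,QSZ)=344/9
iteration 5: select EHN,QSZ (d=344/9); attach at lengths (427/36, 83/18); label the merged cluster EHNQSZ
final tree: ((E:29/4,(H:3/2,N:3/2):23/4):427/36,(Q:29/2,(S:9/2,Z:9/2):10):83/18)
total length: 2375/36

2375/36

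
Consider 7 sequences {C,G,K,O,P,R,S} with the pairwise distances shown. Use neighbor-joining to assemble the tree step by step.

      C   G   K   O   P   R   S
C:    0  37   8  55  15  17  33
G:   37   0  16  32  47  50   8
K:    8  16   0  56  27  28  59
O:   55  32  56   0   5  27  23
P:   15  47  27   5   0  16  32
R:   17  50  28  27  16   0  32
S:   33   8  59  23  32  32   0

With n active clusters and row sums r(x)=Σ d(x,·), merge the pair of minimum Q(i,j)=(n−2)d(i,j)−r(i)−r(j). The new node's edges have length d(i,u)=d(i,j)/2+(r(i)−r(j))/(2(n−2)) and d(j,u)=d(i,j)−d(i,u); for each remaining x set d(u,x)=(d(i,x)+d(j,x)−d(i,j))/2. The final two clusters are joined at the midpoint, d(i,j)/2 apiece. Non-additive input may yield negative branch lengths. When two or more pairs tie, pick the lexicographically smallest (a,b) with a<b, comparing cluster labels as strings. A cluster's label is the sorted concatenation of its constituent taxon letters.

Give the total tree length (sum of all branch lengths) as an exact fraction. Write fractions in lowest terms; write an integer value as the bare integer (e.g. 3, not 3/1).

291/4

step 1: merge (G,S) at d=8, Q=-337; branch lengths G→43/10, S→37/10; new cluster GS
  updated: d(C,GS)=31, d(GS,K)=67/2, d(GS,O)=47/2, d(GS,P)=71/2, d(GS,R)=37
step 2: merge (C,K) at d=8, Q=-493/2; branch lengths C→11/16, K→117/16; new cluster CK
  updated: d(CK,GS)=113/4, d(CK,O)=103/2, d(CK,P)=17, d(CK,R)=37/2
step 3: merge (O,P) at d=5, Q=-331/2; branch lengths O→97/12, P→-37/12; new cluster OP
  updated: d(CK,OP)=127/4, d(GS,OP)=27, d(OP,R)=19
step 4: merge (CK,R) at d=37/2, Q=-116; branch lengths CK→41/4, R→33/4; new cluster CKR
  updated: d(CKR,GS)=187/8, d(CKR,OP)=129/8
step 5: merge (CKR,GS) at d=187/8, Q=-133/2; branch lengths CKR→25/4, GS→137/8; new cluster CGKRS
  updated: d(CGKRS,OP)=79/8
step 6: merge (CGKRS,OP) at d=79/8; branch lengths CGKRS→79/16, OP→79/16; new cluster CGKOPRS
final tree: ((((C:11/16,K:117/16):41/4,R:33/4):25/4,(G:43/10,S:37/10):137/8):79/16,(O:97/12,P:-37/12):79/16)
total length: 291/4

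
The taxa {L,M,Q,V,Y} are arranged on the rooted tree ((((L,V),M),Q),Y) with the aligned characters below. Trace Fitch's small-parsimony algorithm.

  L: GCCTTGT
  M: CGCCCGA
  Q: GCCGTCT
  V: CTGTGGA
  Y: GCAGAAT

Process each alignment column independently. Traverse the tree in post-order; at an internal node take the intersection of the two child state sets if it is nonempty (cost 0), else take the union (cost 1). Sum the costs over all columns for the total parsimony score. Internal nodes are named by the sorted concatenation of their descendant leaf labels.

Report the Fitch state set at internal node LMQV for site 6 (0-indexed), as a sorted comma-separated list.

LV@0: {G} ∪ {C} = {C,G} (union, +1)
LMV@0: {C,G} ∩ {C} = {C} (intersection, +0)
LMQV@0: {C} ∪ {G} = {C,G} (union, +1)
LMQVY@0: {C,G} ∩ {G} = {G} (intersection, +0)
LV@1: {C} ∪ {T} = {C,T} (union, +1)
LMV@1: {C,T} ∪ {G} = {C,G,T} (union, +1)
LMQV@1: {C,G,T} ∩ {C} = {C} (intersection, +0)
LMQVY@1: {C} ∩ {C} = {C} (intersection, +0)
LV@2: {C} ∪ {G} = {C,G} (union, +1)
LMV@2: {C,G} ∩ {C} = {C} (intersection, +0)
LMQV@2: {C} ∩ {C} = {C} (intersection, +0)
LMQVY@2: {C} ∪ {A} = {A,C} (union, +1)
LV@3: {T} ∩ {T} = {T} (intersection, +0)
LMV@3: {T} ∪ {C} = {C,T} (union, +1)
LMQV@3: {C,T} ∪ {G} = {C,G,T} (union, +1)
LMQVY@3: {C,G,T} ∩ {G} = {G} (intersection, +0)
LV@4: {T} ∪ {G} = {G,T} (union, +1)
LMV@4: {G,T} ∪ {C} = {C,G,T} (union, +1)
LMQV@4: {C,G,T} ∩ {T} = {T} (intersection, +0)
LMQVY@4: {T} ∪ {A} = {A,T} (union, +1)
LV@5: {G} ∩ {G} = {G} (intersection, +0)
LMV@5: {G} ∩ {G} = {G} (intersection, +0)
LMQV@5: {G} ∪ {C} = {C,G} (union, +1)
LMQVY@5: {C,G} ∪ {A} = {A,C,G} (union, +1)
LV@6: {T} ∪ {A} = {A,T} (union, +1)
LMV@6: {A,T} ∩ {A} = {A} (intersection, +0)
LMQV@6: {A} ∪ {T} = {A,T} (union, +1)
LMQVY@6: {A,T} ∩ {T} = {T} (intersection, +0)
per-site changes: [2, 2, 2, 2, 3, 2, 2]; total = 15

A,T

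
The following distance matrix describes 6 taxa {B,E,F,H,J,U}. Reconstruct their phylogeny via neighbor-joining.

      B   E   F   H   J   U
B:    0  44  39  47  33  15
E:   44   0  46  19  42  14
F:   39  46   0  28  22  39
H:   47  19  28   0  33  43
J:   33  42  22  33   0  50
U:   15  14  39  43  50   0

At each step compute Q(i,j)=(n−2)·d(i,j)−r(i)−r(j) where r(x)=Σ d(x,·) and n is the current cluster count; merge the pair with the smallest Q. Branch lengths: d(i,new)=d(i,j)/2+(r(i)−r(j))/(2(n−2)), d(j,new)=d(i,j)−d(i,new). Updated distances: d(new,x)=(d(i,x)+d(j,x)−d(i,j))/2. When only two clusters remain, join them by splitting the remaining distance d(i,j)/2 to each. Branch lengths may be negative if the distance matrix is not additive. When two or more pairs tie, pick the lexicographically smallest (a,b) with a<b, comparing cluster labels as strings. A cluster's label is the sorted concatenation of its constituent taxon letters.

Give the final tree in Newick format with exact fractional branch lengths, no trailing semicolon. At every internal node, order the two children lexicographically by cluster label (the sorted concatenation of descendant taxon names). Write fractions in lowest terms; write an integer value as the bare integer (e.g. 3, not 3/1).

((((B:77/8,U:43/8):25/2,(F:125/12,J:139/12):37/4):15/2,E:71/8):81/16,H:81/16)

step 1: merge (B,U) at d=15, Q=-279; branch lengths B→77/8, U→43/8; new cluster BU
  updated: d(BU,E)=43/2, d(BU,F)=63/2, d(BU,H)=75/2, d(BU,J)=34
step 2: merge (F,J) at d=22, Q=-385/2; branch lengths F→125/12, J→139/12; new cluster FJ
  updated: d(BU,FJ)=87/4, d(E,FJ)=33, d(FJ,H)=39/2
step 3: merge (BU,FJ) at d=87/4, Q=-223/2; branch lengths BU→25/2, FJ→37/4; new cluster BFJU
  updated: d(BFJU,E)=131/8, d(BFJU,H)=141/8
step 4: merge (BFJU,E) at d=131/8, Q=-53; branch lengths BFJU→15/2, E→71/8; new cluster BEFJU
  updated: d(BEFJU,H)=81/8
step 5: merge (BEFJU,H) at d=81/8; branch lengths BEFJU→81/16, H→81/16; new cluster BEFHJU
final tree: ((((B:77/8,U:43/8):25/2,(F:125/12,J:139/12):37/4):15/2,E:71/8):81/16,H:81/16)
total length: 341/4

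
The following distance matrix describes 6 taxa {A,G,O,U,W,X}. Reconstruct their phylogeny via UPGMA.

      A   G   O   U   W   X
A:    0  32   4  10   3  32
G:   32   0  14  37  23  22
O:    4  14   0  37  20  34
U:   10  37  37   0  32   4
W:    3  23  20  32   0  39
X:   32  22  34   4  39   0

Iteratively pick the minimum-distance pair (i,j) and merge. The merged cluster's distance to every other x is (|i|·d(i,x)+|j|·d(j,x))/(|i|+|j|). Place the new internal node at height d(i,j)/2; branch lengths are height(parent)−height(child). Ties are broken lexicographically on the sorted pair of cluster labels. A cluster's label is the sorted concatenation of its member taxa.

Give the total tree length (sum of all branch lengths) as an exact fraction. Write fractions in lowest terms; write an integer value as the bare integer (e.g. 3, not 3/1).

iteration 1: select A,W (d=3); attach at lengths (3/2, 3/2); label the merged cluster AW
  updated: d(AW,G)=55/2, d(AW,O)=12, d(AW,U)=21, d(AW,X)=71/2
iteration 2: select U,X (d=4); attach at lengths (2, 2); label the merged cluster UX
  updated: d(AW,UX)=113/4, d(G,UX)=59/2, d(O,UX)=71/2
iteration 3: select AW,O (d=12); attach at lengths (9/2, 6); label the merged cluster AOW
  updated: d(AOW,G)=23, d(AOW,UX)=92/3
iteration 4: select AOW,G (d=23); attach at lengths (11/2, 23/2); label the merged cluster AGOW
  updated: d(AGOW,UX)=243/8
iteration 5: select AGOW,UX (d=243/8); attach at lengths (59/16, 211/16); label the merged cluster AGOUWX
final tree: ((((A:3/2,W:3/2):9/2,O:6):11/2,G:23/2):59/16,(U:2,X:2):211/16)
total length: 411/8

411/8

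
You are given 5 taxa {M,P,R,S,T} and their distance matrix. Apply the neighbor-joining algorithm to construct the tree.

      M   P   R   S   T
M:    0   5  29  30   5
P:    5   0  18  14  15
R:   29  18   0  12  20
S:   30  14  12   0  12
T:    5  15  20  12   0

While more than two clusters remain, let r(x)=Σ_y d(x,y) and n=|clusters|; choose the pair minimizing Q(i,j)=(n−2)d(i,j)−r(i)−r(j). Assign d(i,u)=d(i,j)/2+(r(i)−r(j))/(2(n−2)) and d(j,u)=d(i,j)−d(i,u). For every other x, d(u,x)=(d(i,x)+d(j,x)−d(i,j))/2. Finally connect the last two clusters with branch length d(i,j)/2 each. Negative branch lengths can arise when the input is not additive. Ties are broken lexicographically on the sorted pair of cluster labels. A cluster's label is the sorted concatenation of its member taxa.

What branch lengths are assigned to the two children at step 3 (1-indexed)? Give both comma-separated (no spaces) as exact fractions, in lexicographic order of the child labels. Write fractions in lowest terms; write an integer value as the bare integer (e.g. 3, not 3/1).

step 1: merge (R,S) at d=12, Q=-111; branch lengths R→47/6, S→25/6; new cluster RS
  updated: d(M,RS)=47/2, d(P,RS)=10, d(RS,T)=10
step 2: merge (M,P) at d=5, Q=-107/2; branch lengths M→27/8, P→13/8; new cluster MP
  updated: d(MP,RS)=57/4, d(MP,T)=15/2
step 3: merge (MP,RS) at d=57/4, Q=-127/4; branch lengths MP→47/8, RS→67/8; new cluster MPRS
  updated: d(MPRS,T)=13/8
step 4: merge (MPRS,T) at d=13/8; branch lengths MPRS→13/16, T→13/16; new cluster MPRST
final tree: (((M:27/8,P:13/8):47/8,(R:47/6,S:25/6):67/8):13/16,T:13/16)
total length: 263/8

47/8,67/8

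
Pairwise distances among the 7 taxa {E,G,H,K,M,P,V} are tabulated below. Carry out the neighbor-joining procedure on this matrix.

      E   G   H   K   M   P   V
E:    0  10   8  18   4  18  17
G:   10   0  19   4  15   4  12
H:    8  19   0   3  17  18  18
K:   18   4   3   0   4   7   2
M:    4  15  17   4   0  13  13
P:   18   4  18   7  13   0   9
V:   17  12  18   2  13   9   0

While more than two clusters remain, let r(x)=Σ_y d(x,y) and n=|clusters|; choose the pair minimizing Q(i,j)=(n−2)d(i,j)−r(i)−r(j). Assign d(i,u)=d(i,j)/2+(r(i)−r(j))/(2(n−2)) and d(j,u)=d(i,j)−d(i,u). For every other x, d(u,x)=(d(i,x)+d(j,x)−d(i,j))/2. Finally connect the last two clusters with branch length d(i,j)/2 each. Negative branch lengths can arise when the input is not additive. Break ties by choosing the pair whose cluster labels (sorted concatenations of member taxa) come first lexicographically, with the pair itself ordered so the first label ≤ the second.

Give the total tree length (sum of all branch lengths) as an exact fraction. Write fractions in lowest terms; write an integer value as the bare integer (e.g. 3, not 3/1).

iteration 1: select E,M (d=4, Q=-121); attach at lengths (29/10, 11/10); label the merged cluster EM
  updated: d(EM,G)=21/2, d(EM,H)=21/2, d(EM,K)=9, d(EM,P)=27/2, d(EM,V)=13
iteration 2: select G,P (d=4, Q=-85); attach at lengths (7/4, 9/4); label the merged cluster GP
  updated: d(EM,GP)=10, d(GP,H)=33/2, d(GP,K)=7/2, d(GP,V)=17/2
iteration 3: select EM,H (d=21/2, Q=-59); attach at lengths (13/3, 37/6); label the merged cluster EHM
  updated: d(EHM,GP)=8, d(EHM,K)=3/4, d(EHM,V)=41/4
iteration 4: select EHM,K (d=3/4, Q=-95/4); attach at lengths (57/16, -45/16); label the merged cluster EHKM
  updated: d(EHKM,GP)=43/8, d(EHKM,V)=23/4
iteration 5: select EHKM,GP (d=43/8, Q=-157/8); attach at lengths (21/16, 65/16); label the merged cluster EGHKMP
  updated: d(EGHKMP,V)=71/16
iteration 6: select EGHKMP,V (d=71/16); attach at lengths (71/32, 71/32); label the merged cluster EGHKMPV
final tree: (((((E:29/10,M:11/10):13/3,H:37/6):57/16,K:-45/16):21/16,(G:7/4,P:9/4):65/16):71/32,V:71/32)
total length: 465/16

465/16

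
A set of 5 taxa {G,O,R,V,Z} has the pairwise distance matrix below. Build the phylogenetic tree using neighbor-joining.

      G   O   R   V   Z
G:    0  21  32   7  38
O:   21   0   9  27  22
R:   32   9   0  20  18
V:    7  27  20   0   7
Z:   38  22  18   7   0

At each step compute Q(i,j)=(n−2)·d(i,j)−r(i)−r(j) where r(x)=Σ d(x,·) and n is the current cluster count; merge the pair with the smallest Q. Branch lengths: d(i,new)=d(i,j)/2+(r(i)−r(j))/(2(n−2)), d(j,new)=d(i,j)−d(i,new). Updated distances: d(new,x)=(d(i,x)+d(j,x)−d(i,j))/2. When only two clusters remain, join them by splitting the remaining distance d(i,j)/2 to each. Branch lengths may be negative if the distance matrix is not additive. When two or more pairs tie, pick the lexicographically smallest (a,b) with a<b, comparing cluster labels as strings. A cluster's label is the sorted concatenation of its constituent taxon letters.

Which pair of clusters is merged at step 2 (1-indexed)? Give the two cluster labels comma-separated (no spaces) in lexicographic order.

GV,Z

1. join G+V (d=7, Q=-138) ⇒ GV; edges |G|=29/3, |V|=-8/3
  updated: d(GV,O)=41/2, d(GV,R)=45/2, d(GV,Z)=19
2. join GV+Z (d=19, Q=-83) ⇒ GVZ; edges |GV|=41/4, |Z|=35/4
  updated: d(GVZ,O)=47/4, d(GVZ,R)=43/4
3. join GVZ+O (d=47/4, Q=-63/2) ⇒ GOVZ; edges |GVZ|=27/4, |O|=5
  updated: d(GOVZ,R)=4
4. join GOVZ+R (d=4) ⇒ GORVZ; edges |GOVZ|=2, |R|=2
final tree: ((((G:29/3,V:-8/3):41/4,Z:35/4):27/4,O:5):2,R:2)
total length: 167/4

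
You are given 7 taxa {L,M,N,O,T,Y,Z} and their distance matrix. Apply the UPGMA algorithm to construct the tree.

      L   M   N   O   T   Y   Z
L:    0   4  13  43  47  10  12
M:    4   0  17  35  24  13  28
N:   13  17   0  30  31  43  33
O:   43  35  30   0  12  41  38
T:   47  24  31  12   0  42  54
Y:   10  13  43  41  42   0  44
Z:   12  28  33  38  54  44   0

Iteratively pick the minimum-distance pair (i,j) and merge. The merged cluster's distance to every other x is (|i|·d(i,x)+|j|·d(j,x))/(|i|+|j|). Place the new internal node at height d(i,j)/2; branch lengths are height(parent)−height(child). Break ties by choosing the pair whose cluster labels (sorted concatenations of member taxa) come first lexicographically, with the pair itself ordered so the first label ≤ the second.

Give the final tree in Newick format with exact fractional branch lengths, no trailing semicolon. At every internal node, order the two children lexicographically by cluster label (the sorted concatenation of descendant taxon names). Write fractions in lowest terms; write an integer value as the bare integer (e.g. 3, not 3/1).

(((((L:2,M:2):15/4,Y:23/4):77/12,N:73/6):59/24,Z:117/8):37/8,(O:6,T:6):53/4)

iteration 1: select L,M (d=4); attach at lengths (2, 2); label the merged cluster LM
  updated: d(LM,N)=15, d(LM,O)=39, d(LM,T)=71/2, d(LM,Y)=23/2, d(LM,Z)=20
iteration 2: select LM,Y (d=23/2); attach at lengths (15/4, 23/4); label the merged cluster LMY
  updated: d(LMY,N)=73/3, d(LMY,O)=119/3, d(LMY,T)=113/3, d(LMY,Z)=28
iteration 3: select O,T (d=12); attach at lengths (6, 6); label the merged cluster OT
  updated: d(LMY,OT)=116/3, d(N,OT)=61/2, d(OT,Z)=46
iteration 4: select LMY,N (d=73/3); attach at lengths (77/12, 73/6); label the merged cluster LMNY
  updated: d(LMNY,OT)=293/8, d(LMNY,Z)=117/4
iteration 5: select LMNY,Z (d=117/4); attach at lengths (59/24, 117/8); label the merged cluster LMNYZ
  updated: d(LMNYZ,OT)=77/2
iteration 6: select LMNYZ,OT (d=77/2); attach at lengths (37/8, 53/4); label the merged cluster LMNOTYZ
final tree: (((((L:2,M:2):15/4,Y:23/4):77/12,N:73/6):59/24,Z:117/8):37/8,(O:6,T:6):53/4)
total length: 1897/24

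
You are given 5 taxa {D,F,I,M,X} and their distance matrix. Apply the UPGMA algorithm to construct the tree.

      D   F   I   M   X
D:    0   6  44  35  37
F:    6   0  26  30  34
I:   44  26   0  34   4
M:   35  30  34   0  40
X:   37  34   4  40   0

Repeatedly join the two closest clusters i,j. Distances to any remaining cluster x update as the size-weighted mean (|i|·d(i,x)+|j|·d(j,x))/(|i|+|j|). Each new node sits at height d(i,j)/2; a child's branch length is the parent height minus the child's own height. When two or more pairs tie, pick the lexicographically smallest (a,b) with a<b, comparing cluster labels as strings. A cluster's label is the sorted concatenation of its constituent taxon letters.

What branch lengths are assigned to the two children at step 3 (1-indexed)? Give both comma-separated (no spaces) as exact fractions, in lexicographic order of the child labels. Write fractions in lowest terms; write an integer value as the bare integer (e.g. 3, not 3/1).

step 1: merge (I,X) at d=4; branch lengths I→2, X→2; new cluster IX
  updated: d(D,IX)=81/2, d(F,IX)=30, d(IX,M)=37
step 2: merge (D,F) at d=6; branch lengths D→3, F→3; new cluster DF
  updated: d(DF,IX)=141/4, d(DF,M)=65/2
step 3: merge (DF,M) at d=65/2; branch lengths DF→53/4, M→65/4; new cluster DFM
  updated: d(DFM,IX)=215/6
step 4: merge (DFM,IX) at d=215/6; branch lengths DFM→5/3, IX→191/12; new cluster DFIMX
final tree: (((D:3,F:3):53/4,M:65/4):5/3,(I:2,X:2):191/12)
total length: 685/12

53/4,65/4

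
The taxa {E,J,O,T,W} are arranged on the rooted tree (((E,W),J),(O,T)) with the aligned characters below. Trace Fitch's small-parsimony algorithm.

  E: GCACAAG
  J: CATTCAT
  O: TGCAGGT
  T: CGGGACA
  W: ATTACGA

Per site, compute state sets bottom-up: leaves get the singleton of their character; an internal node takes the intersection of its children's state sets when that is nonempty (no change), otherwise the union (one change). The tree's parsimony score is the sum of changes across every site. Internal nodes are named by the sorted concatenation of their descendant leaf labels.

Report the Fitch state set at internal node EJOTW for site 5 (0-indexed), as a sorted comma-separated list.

[col 0] EW: children E:{G}, W:{A} ∪→ {A,G}; cost 1
[col 0] EJW: children EW:{A,G}, J:{C} ∪→ {A,C,G}; cost 1
[col 0] OT: children O:{T}, T:{C} ∪→ {C,T}; cost 1
[col 0] EJOTW: children EJW:{A,C,G}, OT:{C,T} ∩→ {C}; cost 0
[col 1] EW: children E:{C}, W:{T} ∪→ {C,T}; cost 1
[col 1] EJW: children EW:{C,T}, J:{A} ∪→ {A,C,T}; cost 1
[col 1] OT: children O:{G}, T:{G} ∩→ {G}; cost 0
[col 1] EJOTW: children EJW:{A,C,T}, OT:{G} ∪→ {A,C,G,T}; cost 1
[col 2] EW: children E:{A}, W:{T} ∪→ {A,T}; cost 1
[col 2] EJW: children EW:{A,T}, J:{T} ∩→ {T}; cost 0
[col 2] OT: children O:{C}, T:{G} ∪→ {C,G}; cost 1
[col 2] EJOTW: children EJW:{T}, OT:{C,G} ∪→ {C,G,T}; cost 1
[col 3] EW: children E:{C}, W:{A} ∪→ {A,C}; cost 1
[col 3] EJW: children EW:{A,C}, J:{T} ∪→ {A,C,T}; cost 1
[col 3] OT: children O:{A}, T:{G} ∪→ {A,G}; cost 1
[col 3] EJOTW: children EJW:{A,C,T}, OT:{A,G} ∩→ {A}; cost 0
[col 4] EW: children E:{A}, W:{C} ∪→ {A,C}; cost 1
[col 4] EJW: children EW:{A,C}, J:{C} ∩→ {C}; cost 0
[col 4] OT: children O:{G}, T:{A} ∪→ {A,G}; cost 1
[col 4] EJOTW: children EJW:{C}, OT:{A,G} ∪→ {A,C,G}; cost 1
[col 5] EW: children E:{A}, W:{G} ∪→ {A,G}; cost 1
[col 5] EJW: children EW:{A,G}, J:{A} ∩→ {A}; cost 0
[col 5] OT: children O:{G}, T:{C} ∪→ {C,G}; cost 1
[col 5] EJOTW: children EJW:{A}, OT:{C,G} ∪→ {A,C,G}; cost 1
[col 6] EW: children E:{G}, W:{A} ∪→ {A,G}; cost 1
[col 6] EJW: children EW:{A,G}, J:{T} ∪→ {A,G,T}; cost 1
[col 6] OT: children O:{T}, T:{A} ∪→ {A,T}; cost 1
[col 6] EJOTW: children EJW:{A,G,T}, OT:{A,T} ∩→ {A,T}; cost 0
per-site changes: [3, 3, 3, 3, 3, 3, 3]; total = 21

A,C,G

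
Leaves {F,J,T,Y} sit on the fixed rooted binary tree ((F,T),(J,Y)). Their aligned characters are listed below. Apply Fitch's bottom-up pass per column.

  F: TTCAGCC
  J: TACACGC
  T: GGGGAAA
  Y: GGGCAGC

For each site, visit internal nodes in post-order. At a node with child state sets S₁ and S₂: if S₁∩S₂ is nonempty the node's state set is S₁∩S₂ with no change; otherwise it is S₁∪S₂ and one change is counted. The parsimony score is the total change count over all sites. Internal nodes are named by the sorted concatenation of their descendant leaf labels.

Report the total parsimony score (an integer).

FT@0: {T} ∪ {G} = {G,T} (union, +1)
JY@0: {T} ∪ {G} = {G,T} (union, +1)
FJTY@0: {G,T} ∩ {G,T} = {G,T} (intersection, +0)
FT@1: {T} ∪ {G} = {G,T} (union, +1)
JY@1: {A} ∪ {G} = {A,G} (union, +1)
FJTY@1: {G,T} ∩ {A,G} = {G} (intersection, +0)
FT@2: {C} ∪ {G} = {C,G} (union, +1)
JY@2: {C} ∪ {G} = {C,G} (union, +1)
FJTY@2: {C,G} ∩ {C,G} = {C,G} (intersection, +0)
FT@3: {A} ∪ {G} = {A,G} (union, +1)
JY@3: {A} ∪ {C} = {A,C} (union, +1)
FJTY@3: {A,G} ∩ {A,C} = {A} (intersection, +0)
FT@4: {G} ∪ {A} = {A,G} (union, +1)
JY@4: {C} ∪ {A} = {A,C} (union, +1)
FJTY@4: {A,G} ∩ {A,C} = {A} (intersection, +0)
FT@5: {C} ∪ {A} = {A,C} (union, +1)
JY@5: {G} ∩ {G} = {G} (intersection, +0)
FJTY@5: {A,C} ∪ {G} = {A,C,G} (union, +1)
FT@6: {C} ∪ {A} = {A,C} (union, +1)
JY@6: {C} ∩ {C} = {C} (intersection, +0)
FJTY@6: {A,C} ∩ {C} = {C} (intersection, +0)
per-site changes: [2, 2, 2, 2, 2, 2, 1]; total = 13

13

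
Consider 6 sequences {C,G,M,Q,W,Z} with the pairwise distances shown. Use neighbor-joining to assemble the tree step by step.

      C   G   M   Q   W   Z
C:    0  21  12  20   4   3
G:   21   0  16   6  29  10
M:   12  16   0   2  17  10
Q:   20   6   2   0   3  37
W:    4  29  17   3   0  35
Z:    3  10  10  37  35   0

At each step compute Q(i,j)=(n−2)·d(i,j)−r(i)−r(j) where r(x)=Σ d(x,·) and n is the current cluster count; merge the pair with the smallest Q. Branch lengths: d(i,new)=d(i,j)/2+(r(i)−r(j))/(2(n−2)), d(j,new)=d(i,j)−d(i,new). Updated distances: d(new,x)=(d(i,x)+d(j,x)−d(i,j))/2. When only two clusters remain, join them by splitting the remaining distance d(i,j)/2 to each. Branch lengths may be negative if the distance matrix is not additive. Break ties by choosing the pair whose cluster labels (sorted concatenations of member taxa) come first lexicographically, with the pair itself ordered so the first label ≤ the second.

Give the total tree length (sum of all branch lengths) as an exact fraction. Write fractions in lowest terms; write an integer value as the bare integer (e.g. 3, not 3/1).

261/8

1. join Q+W (d=3, Q=-144) ⇒ QW; edges |Q|=-1, |W|=4
  updated: d(C,QW)=21/2, d(G,QW)=16, d(M,QW)=8, d(QW,Z)=69/2
2. join C+Z (d=3, Q=-95) ⇒ CZ; edges |C|=-1/3, |Z|=10/3
  updated: d(CZ,G)=14, d(CZ,M)=19/2, d(CZ,QW)=21
3. join CZ+G (d=14, Q=-125/2) ⇒ CGZ; edges |CZ|=53/8, |G|=59/8
  updated: d(CGZ,M)=23/4, d(CGZ,QW)=23/2
4. join CGZ+M (d=23/4, Q=-101/4) ⇒ CGMZ; edges |CGZ|=37/8, |M|=9/8
  updated: d(CGMZ,QW)=55/8
5. join CGMZ+QW (d=55/8) ⇒ CGMQWZ; edges |CGMZ|=55/16, |QW|=55/16
final tree: ((((C:-1/3,Z:10/3):53/8,G:59/8):37/8,M:9/8):55/16,(Q:-1,W:4):55/16)
total length: 261/8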